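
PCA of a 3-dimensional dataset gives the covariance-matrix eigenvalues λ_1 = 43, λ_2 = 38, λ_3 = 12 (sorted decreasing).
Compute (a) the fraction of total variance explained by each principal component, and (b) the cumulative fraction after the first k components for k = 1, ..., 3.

Step 1 — total variance = trace(Sigma) = Σ λ_i = 43 + 38 + 12 = 93.

Step 2 — fraction explained by component i = λ_i / Σ λ:
  PC1: 43/93 = 0.4624
  PC2: 38/93 = 0.4086
  PC3: 12/93 = 0.129

Step 3 — cumulative fraction after k components = (λ_1 + ... + λ_k) / Σ λ:
  k = 1: 43/93 = 0.4624
  k = 2: (43 + 38)/93 = 81/93 = 0.871
  k = 3: (43 + 38 + 12)/93 = 93/93 = 1

Summary (fraction, with percent):

explained: PC1 0.4624 (46.24%), PC2 0.4086 (40.86%), PC3 0.129 (12.9%);  cumulative: 0.4624, 0.871, 1


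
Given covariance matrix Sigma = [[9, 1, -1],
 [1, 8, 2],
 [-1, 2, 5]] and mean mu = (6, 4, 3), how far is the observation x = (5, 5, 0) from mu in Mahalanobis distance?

Step 1 — centre the observation: (x - mu) = (-1, 1, -3).

Step 2 — invert Sigma (cofactor / det for 3×3, or solve directly):
  Sigma^{-1} = [[0.1173, -0.0228, 0.0326],
 [-0.0228, 0.1433, -0.0619],
 [0.0326, -0.0619, 0.2313]].

Step 3 — form the quadratic (x - mu)^T · Sigma^{-1} · (x - mu):
  Sigma^{-1} · (x - mu) = (-0.2378, 0.3518, -0.7883).
  (x - mu)^T · [Sigma^{-1} · (x - mu)] = (-1)·(-0.2378) + (1)·(0.3518) + (-3)·(-0.7883) = 2.9544.

Step 4 — take square root: d = √(2.9544) ≈ 1.7188.

d(x, mu) = √(2.9544) ≈ 1.7188


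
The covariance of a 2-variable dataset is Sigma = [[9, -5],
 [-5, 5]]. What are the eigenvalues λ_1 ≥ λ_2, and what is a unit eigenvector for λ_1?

Step 1 — characteristic polynomial of 2×2 Sigma:
  det(Sigma - λI) = λ² - trace · λ + det = 0.
  trace = 9 + 5 = 14, det = 9·5 - (-5)² = 20.
Step 2 — discriminant:
  Δ = trace² - 4·det = 196 - 80 = 116.
Step 3 — eigenvalues:
  λ = (trace ± √Δ)/2 = (14 ± 10.7703)/2,
  λ_1 = 12.3852,  λ_2 = 1.6148.

Step 4 — unit eigenvector for λ_1: solve (Sigma - λ_1 I)v = 0. First row:
  (9 - 12.3852)·v_x + (-5)·v_y = 0, i.e. (-3.3852)·v_x + (-5)·v_y = 0,
  so v ∝ (b, λ_1 - a) = (-5, 3.3852); multiply by -1 so the first entry is positive: u = (5, -3.3852).
  ||u|| = √((5)² + (-3.3852)²) = √(36.4593) ≈ 6.0382,
  v_1 = u/||u|| ≈ (0.8281, -0.5606) (||v_1|| = 1).

λ_1 = 12.3852,  λ_2 = 1.6148;  v_1 ≈ (0.8281, -0.5606)


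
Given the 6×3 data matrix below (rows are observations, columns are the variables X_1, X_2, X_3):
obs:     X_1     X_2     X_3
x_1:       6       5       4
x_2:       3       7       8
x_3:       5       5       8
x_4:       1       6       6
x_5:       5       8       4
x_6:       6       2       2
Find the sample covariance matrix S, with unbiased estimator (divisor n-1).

Step 1 — column means:
  mean(X_1) = (6 + 3 + 5 + 1 + 5 + 6) / 6 = 26/6 = 4.3333
  mean(X_2) = (5 + 7 + 5 + 6 + 8 + 2) / 6 = 33/6 = 5.5
  mean(X_3) = (4 + 8 + 8 + 6 + 4 + 2) / 6 = 32/6 = 5.3333

Step 2 — sample covariance S[i,j] = (1/(n-1)) · Σ_k (x_{k,i} - mean_i) · (x_{k,j} - mean_j), with n-1 = 5.
  S[X_1,X_1] = ((1.6667)·(1.6667) + (-1.3333)·(-1.3333) + (0.6667)·(0.6667) + (-3.3333)·(-3.3333) + (0.6667)·(0.6667) + (1.6667)·(1.6667)) / 5 = 19.3333/5 = 3.8667
  S[X_1,X_2] = ((1.6667)·(-0.5) + (-1.3333)·(1.5) + (0.6667)·(-0.5) + (-3.3333)·(0.5) + (0.6667)·(2.5) + (1.6667)·(-3.5)) / 5 = -9/5 = -1.8
  S[X_1,X_3] = ((1.6667)·(-1.3333) + (-1.3333)·(2.6667) + (0.6667)·(2.6667) + (-3.3333)·(0.6667) + (0.6667)·(-1.3333) + (1.6667)·(-3.3333)) / 5 = -12.6667/5 = -2.5333
  S[X_2,X_2] = ((-0.5)·(-0.5) + (1.5)·(1.5) + (-0.5)·(-0.5) + (0.5)·(0.5) + (2.5)·(2.5) + (-3.5)·(-3.5)) / 5 = 21.5/5 = 4.3
  S[X_2,X_3] = ((-0.5)·(-1.3333) + (1.5)·(2.6667) + (-0.5)·(2.6667) + (0.5)·(0.6667) + (2.5)·(-1.3333) + (-3.5)·(-3.3333)) / 5 = 12/5 = 2.4
  S[X_3,X_3] = ((-1.3333)·(-1.3333) + (2.6667)·(2.6667) + (2.6667)·(2.6667) + (0.6667)·(0.6667) + (-1.3333)·(-1.3333) + (-3.3333)·(-3.3333)) / 5 = 29.3333/5 = 5.8667

S is symmetric (S[j,i] = S[i,j]). Assembling:

S = [[3.8667, -1.8, -2.5333],
 [-1.8, 4.3, 2.4],
 [-2.5333, 2.4, 5.8667]]


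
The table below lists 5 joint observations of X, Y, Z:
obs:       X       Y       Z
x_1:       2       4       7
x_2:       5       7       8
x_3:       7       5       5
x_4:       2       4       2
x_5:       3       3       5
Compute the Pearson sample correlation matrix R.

Step 1 — column means:
  mean(X) = (2 + 5 + 7 + 2 + 3) / 5 = 19/5 = 3.8
  mean(Y) = (4 + 7 + 5 + 4 + 3) / 5 = 23/5 = 4.6
  mean(Z) = (7 + 8 + 5 + 2 + 5) / 5 = 27/5 = 5.4

Step 2 — sample variances and covariances s[i,j] = (1/(n-1)) · Σ_k (x_{k,i} - mean_i) · (x_{k,j} - mean_j), with n-1 = 4:
  s[X,X] = ((-1.8)·(-1.8) + (1.2)·(1.2) + (3.2)·(3.2) + (-1.8)·(-1.8) + (-0.8)·(-0.8)) / 4 = 18.8/4 = 4.7
  s[X,Y] = ((-1.8)·(-0.6) + (1.2)·(2.4) + (3.2)·(0.4) + (-1.8)·(-0.6) + (-0.8)·(-1.6)) / 4 = 7.6/4 = 1.9
  s[X,Z] = ((-1.8)·(1.6) + (1.2)·(2.6) + (3.2)·(-0.4) + (-1.8)·(-3.4) + (-0.8)·(-0.4)) / 4 = 5.4/4 = 1.35
  s[Y,Y] = ((-0.6)·(-0.6) + (2.4)·(2.4) + (0.4)·(0.4) + (-0.6)·(-0.6) + (-1.6)·(-1.6)) / 4 = 9.2/4 = 2.3
  s[Y,Z] = ((-0.6)·(1.6) + (2.4)·(2.6) + (0.4)·(-0.4) + (-0.6)·(-3.4) + (-1.6)·(-0.4)) / 4 = 7.8/4 = 1.95
  s[Z,Z] = ((1.6)·(1.6) + (2.6)·(2.6) + (-0.4)·(-0.4) + (-3.4)·(-3.4) + (-0.4)·(-0.4)) / 4 = 21.2/4 = 5.3
  Sample standard deviations s_i = √(s[i,i]):
  s(X) = √(4.7) = 2.1679
  s(Y) = √(2.3) = 1.5166
  s(Z) = √(5.3) = 2.3022

Step 3 — r_{ij} = s_{ij} / (s_i · s_j):
  r[X,X] = 1 (diagonal).
  r[X,Y] = 1.9 / (2.1679 · 1.5166) = 1.9 / 3.2879 = 0.5779
  r[X,Z] = 1.35 / (2.1679 · 2.3022) = 1.35 / 4.991 = 0.2705
  r[Y,Y] = 1 (diagonal).
  r[Y,Z] = 1.95 / (1.5166 · 2.3022) = 1.95 / 3.4914 = 0.5585
  r[Z,Z] = 1 (diagonal).

R is symmetric with unit diagonal. Assembling:

R = [[1, 0.5779, 0.2705],
 [0.5779, 1, 0.5585],
 [0.2705, 0.5585, 1]]


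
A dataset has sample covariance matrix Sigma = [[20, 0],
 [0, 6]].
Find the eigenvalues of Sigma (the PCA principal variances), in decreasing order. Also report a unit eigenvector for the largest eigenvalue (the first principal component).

Step 1 — characteristic polynomial of 2×2 Sigma:
  det(Sigma - λI) = λ² - trace · λ + det = 0.
  trace = 20 + 6 = 26, det = 20·6 - (0)² = 120.
Step 2 — discriminant:
  Δ = trace² - 4·det = 676 - 480 = 196.
Step 3 — eigenvalues:
  λ = (trace ± √Δ)/2 = (26 ± 14)/2,
  λ_1 = 20,  λ_2 = 6.

Step 4 — unit eigenvector for λ_1: Sigma is diagonal, so its eigenvectors are the coordinate axes. λ_1 = 20 is the diagonal entry on the first coordinate axis, hence
  v_1 = (1, 0) (||v_1|| = 1).

λ_1 = 20,  λ_2 = 6;  v_1 ≈ (1, 0)


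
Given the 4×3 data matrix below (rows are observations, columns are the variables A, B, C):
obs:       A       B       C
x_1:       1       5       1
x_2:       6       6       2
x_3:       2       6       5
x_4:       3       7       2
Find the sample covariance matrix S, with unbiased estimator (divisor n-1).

Step 1 — column means:
  mean(A) = (1 + 6 + 2 + 3) / 4 = 12/4 = 3
  mean(B) = (5 + 6 + 6 + 7) / 4 = 24/4 = 6
  mean(C) = (1 + 2 + 5 + 2) / 4 = 10/4 = 2.5

Step 2 — sample covariance S[i,j] = (1/(n-1)) · Σ_k (x_{k,i} - mean_i) · (x_{k,j} - mean_j), with n-1 = 3.
  S[A,A] = ((-2)·(-2) + (3)·(3) + (-1)·(-1) + (0)·(0)) / 3 = 14/3 = 4.6667
  S[A,B] = ((-2)·(-1) + (3)·(0) + (-1)·(0) + (0)·(1)) / 3 = 2/3 = 0.6667
  S[A,C] = ((-2)·(-1.5) + (3)·(-0.5) + (-1)·(2.5) + (0)·(-0.5)) / 3 = -1/3 = -0.3333
  S[B,B] = ((-1)·(-1) + (0)·(0) + (0)·(0) + (1)·(1)) / 3 = 2/3 = 0.6667
  S[B,C] = ((-1)·(-1.5) + (0)·(-0.5) + (0)·(2.5) + (1)·(-0.5)) / 3 = 1/3 = 0.3333
  S[C,C] = ((-1.5)·(-1.5) + (-0.5)·(-0.5) + (2.5)·(2.5) + (-0.5)·(-0.5)) / 3 = 9/3 = 3

S is symmetric (S[j,i] = S[i,j]). Assembling:

S = [[4.6667, 0.6667, -0.3333],
 [0.6667, 0.6667, 0.3333],
 [-0.3333, 0.3333, 3]]


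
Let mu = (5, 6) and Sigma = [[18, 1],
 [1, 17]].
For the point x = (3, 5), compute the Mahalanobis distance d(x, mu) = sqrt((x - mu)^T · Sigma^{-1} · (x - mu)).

Step 1 — centre the observation: (x - mu) = (-2, -1).

Step 2 — invert Sigma. det(Sigma) = 18·17 - (1)² = 305.
  Sigma^{-1} = (1/det) · [[d, -b], [-b, a]] = [[0.0557, -0.0033],
 [-0.0033, 0.059]].

Step 3 — form the quadratic (x - mu)^T · Sigma^{-1} · (x - mu):
  Sigma^{-1} · (x - mu) = (-0.1082, -0.0525).
  (x - mu)^T · [Sigma^{-1} · (x - mu)] = (-2)·(-0.1082) + (-1)·(-0.0525) = 0.2689.

Step 4 — take square root: d = √(0.2689) ≈ 0.5185.

d(x, mu) = √(0.2689) ≈ 0.5185


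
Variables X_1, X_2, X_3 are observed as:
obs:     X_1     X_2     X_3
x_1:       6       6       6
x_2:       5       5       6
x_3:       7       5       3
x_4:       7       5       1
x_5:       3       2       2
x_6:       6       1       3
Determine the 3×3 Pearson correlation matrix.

Step 1 — column means:
  mean(X_1) = (6 + 5 + 7 + 7 + 3 + 6) / 6 = 34/6 = 5.6667
  mean(X_2) = (6 + 5 + 5 + 5 + 2 + 1) / 6 = 24/6 = 4
  mean(X_3) = (6 + 6 + 3 + 1 + 2 + 3) / 6 = 21/6 = 3.5

Step 2 — sample variances and covariances s[i,j] = (1/(n-1)) · Σ_k (x_{k,i} - mean_i) · (x_{k,j} - mean_j), with n-1 = 5:
  s[X_1,X_1] = ((0.3333)·(0.3333) + (-0.6667)·(-0.6667) + (1.3333)·(1.3333) + (1.3333)·(1.3333) + (-2.6667)·(-2.6667) + (0.3333)·(0.3333)) / 5 = 11.3333/5 = 2.2667
  s[X_1,X_2] = ((0.3333)·(2) + (-0.6667)·(1) + (1.3333)·(1) + (1.3333)·(1) + (-2.6667)·(-2) + (0.3333)·(-3)) / 5 = 7/5 = 1.4
  s[X_1,X_3] = ((0.3333)·(2.5) + (-0.6667)·(2.5) + (1.3333)·(-0.5) + (1.3333)·(-2.5) + (-2.6667)·(-1.5) + (0.3333)·(-0.5)) / 5 = -1/5 = -0.2
  s[X_2,X_2] = ((2)·(2) + (1)·(1) + (1)·(1) + (1)·(1) + (-2)·(-2) + (-3)·(-3)) / 5 = 20/5 = 4
  s[X_2,X_3] = ((2)·(2.5) + (1)·(2.5) + (1)·(-0.5) + (1)·(-2.5) + (-2)·(-1.5) + (-3)·(-0.5)) / 5 = 9/5 = 1.8
  s[X_3,X_3] = ((2.5)·(2.5) + (2.5)·(2.5) + (-0.5)·(-0.5) + (-2.5)·(-2.5) + (-1.5)·(-1.5) + (-0.5)·(-0.5)) / 5 = 21.5/5 = 4.3
  Sample standard deviations s_i = √(s[i,i]):
  s(X_1) = √(2.2667) = 1.5055
  s(X_2) = √(4) = 2
  s(X_3) = √(4.3) = 2.0736

Step 3 — r_{ij} = s_{ij} / (s_i · s_j):
  r[X_1,X_1] = 1 (diagonal).
  r[X_1,X_2] = 1.4 / (1.5055 · 2) = 1.4 / 3.0111 = 0.4649
  r[X_1,X_3] = -0.2 / (1.5055 · 2.0736) = -0.2 / 3.122 = -0.0641
  r[X_2,X_2] = 1 (diagonal).
  r[X_2,X_3] = 1.8 / (2 · 2.0736) = 1.8 / 4.1473 = 0.434
  r[X_3,X_3] = 1 (diagonal).

R is symmetric with unit diagonal. Assembling:

R = [[1, 0.4649, -0.0641],
 [0.4649, 1, 0.434],
 [-0.0641, 0.434, 1]]


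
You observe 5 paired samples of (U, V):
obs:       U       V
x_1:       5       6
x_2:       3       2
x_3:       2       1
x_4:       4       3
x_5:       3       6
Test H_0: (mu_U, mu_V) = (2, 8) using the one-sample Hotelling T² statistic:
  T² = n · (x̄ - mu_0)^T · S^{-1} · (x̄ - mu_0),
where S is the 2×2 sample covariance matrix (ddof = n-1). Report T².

Step 1 — sample mean vector:
  mean(U) = (5 + 3 + 2 + 4 + 3) / 5 = 17/5 = 3.4
  mean(V) = (6 + 2 + 1 + 3 + 6) / 5 = 18/5 = 3.6
  x̄ = (3.4, 3.6),  deviation x̄ - mu_0 = (3.4, 3.6) - (2, 8) = (1.4, -4.4).

Step 2 — sample covariance matrix, S[i,j] = (1/(n-1)) · Σ_k (x_{k,i} - mean_i) · (x_{k,j} - mean_j), divisor n-1 = 4:
  S[U,U] = ((1.6)·(1.6) + (-0.4)·(-0.4) + (-1.4)·(-1.4) + (0.6)·(0.6) + (-0.4)·(-0.4)) / 4 = 5.2/4 = 1.3
  S[U,V] = ((1.6)·(2.4) + (-0.4)·(-1.6) + (-1.4)·(-2.6) + (0.6)·(-0.6) + (-0.4)·(2.4)) / 4 = 6.8/4 = 1.7
  S[V,V] = ((2.4)·(2.4) + (-1.6)·(-1.6) + (-2.6)·(-2.6) + (-0.6)·(-0.6) + (2.4)·(2.4)) / 4 = 21.2/4 = 5.3
  S = [[1.3, 1.7],
 [1.7, 5.3]].

Step 3 — invert S. det(S) = 1.3·5.3 - (1.7)² = 4.
  S^{-1} = (1/det) · [[d, -b], [-b, a]] = [[1.325, -0.425],
 [-0.425, 0.325]].

Step 4 — quadratic form (x̄ - mu_0)^T · S^{-1} · (x̄ - mu_0):
  S^{-1} · (x̄ - mu_0) = (3.725, -2.025),
  (x̄ - mu_0)^T · [...] = (1.4)·(3.725) + (-4.4)·(-2.025) = 14.125.

Step 5 — scale by n: T² = 5 · 14.125 = 70.625.

T² ≈ 70.625


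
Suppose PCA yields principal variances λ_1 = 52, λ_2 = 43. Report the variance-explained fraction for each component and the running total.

Step 1 — total variance = trace(Sigma) = Σ λ_i = 52 + 43 = 95.

Step 2 — fraction explained by component i = λ_i / Σ λ:
  PC1: 52/95 = 0.5474
  PC2: 43/95 = 0.4526

Step 3 — cumulative fraction after k components = (λ_1 + ... + λ_k) / Σ λ:
  k = 1: 52/95 = 0.5474
  k = 2: (52 + 43)/95 = 95/95 = 1

Summary (fraction, with percent):

explained: PC1 0.5474 (54.74%), PC2 0.4526 (45.26%);  cumulative: 0.5474, 1


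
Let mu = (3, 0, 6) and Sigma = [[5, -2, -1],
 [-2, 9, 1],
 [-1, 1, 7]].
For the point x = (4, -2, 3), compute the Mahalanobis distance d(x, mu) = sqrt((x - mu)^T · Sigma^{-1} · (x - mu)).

Step 1 — centre the observation: (x - mu) = (1, -2, -3).

Step 2 — invert Sigma (cofactor / det for 3×3, or solve directly):
  Sigma^{-1} = [[0.2238, 0.0469, 0.0253],
 [0.0469, 0.1227, -0.0108],
 [0.0253, -0.0108, 0.148]].

Step 3 — form the quadratic (x - mu)^T · Sigma^{-1} · (x - mu):
  Sigma^{-1} · (x - mu) = (0.0542, -0.1661, -0.3971).
  (x - mu)^T · [Sigma^{-1} · (x - mu)] = (1)·(0.0542) + (-2)·(-0.1661) + (-3)·(-0.3971) = 1.5776.

Step 4 — take square root: d = √(1.5776) ≈ 1.256.

d(x, mu) = √(1.5776) ≈ 1.256


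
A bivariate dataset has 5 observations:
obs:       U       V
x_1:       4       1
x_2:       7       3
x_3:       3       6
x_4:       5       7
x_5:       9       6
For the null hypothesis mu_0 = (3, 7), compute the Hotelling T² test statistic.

Step 1 — sample mean vector:
  mean(U) = (4 + 7 + 3 + 5 + 9) / 5 = 28/5 = 5.6
  mean(V) = (1 + 3 + 6 + 7 + 6) / 5 = 23/5 = 4.6
  x̄ = (5.6, 4.6),  deviation x̄ - mu_0 = (5.6, 4.6) - (3, 7) = (2.6, -2.4).

Step 2 — sample covariance matrix, S[i,j] = (1/(n-1)) · Σ_k (x_{k,i} - mean_i) · (x_{k,j} - mean_j), divisor n-1 = 4:
  S[U,U] = ((-1.6)·(-1.6) + (1.4)·(1.4) + (-2.6)·(-2.6) + (-0.6)·(-0.6) + (3.4)·(3.4)) / 4 = 23.2/4 = 5.8
  S[U,V] = ((-1.6)·(-3.6) + (1.4)·(-1.6) + (-2.6)·(1.4) + (-0.6)·(2.4) + (3.4)·(1.4)) / 4 = 3.2/4 = 0.8
  S[V,V] = ((-3.6)·(-3.6) + (-1.6)·(-1.6) + (1.4)·(1.4) + (2.4)·(2.4) + (1.4)·(1.4)) / 4 = 25.2/4 = 6.3
  S = [[5.8, 0.8],
 [0.8, 6.3]].

Step 3 — invert S. det(S) = 5.8·6.3 - (0.8)² = 35.9.
  S^{-1} = (1/det) · [[d, -b], [-b, a]] = [[0.1755, -0.0223],
 [-0.0223, 0.1616]].

Step 4 — quadratic form (x̄ - mu_0)^T · S^{-1} · (x̄ - mu_0):
  S^{-1} · (x̄ - mu_0) = (0.5097, -0.4457),
  (x̄ - mu_0)^T · [...] = (2.6)·(0.5097) + (-2.4)·(-0.4457) = 2.395.

Step 5 — scale by n: T² = 5 · 2.395 = 11.9749.

T² ≈ 11.9749


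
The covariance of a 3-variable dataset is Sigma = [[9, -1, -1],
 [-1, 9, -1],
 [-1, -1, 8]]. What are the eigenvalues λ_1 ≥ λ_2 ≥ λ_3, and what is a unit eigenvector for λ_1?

Step 1 — characteristic polynomial p(λ) = det(λI - Sigma) = λ³ - tr·λ² + c_1·λ - det, where tr = trace, c_1 = sum of the principal 2×2 minors, det = det(Sigma):
  tr = 9 + 9 + 8 = 26,
  c_1 = (9·9 - (-1)²) + (9·8 - (-1)²) + (9·8 - (-1)²) = 80 + 71 + 71 = 222,
  det = 9·(9·8 - (-1)²) - (-1)·((-1)·8 - (-1)·(-1)) + (-1)·((-1)·(-1) - 9·(-1)) = 9·(71) - (-1)·(-9) + (-1)·(10) = 620.
  So p(λ) = λ³ - 26λ² + 222λ - 620.
Step 2 — look for an integer root (rational root theorem: any rational root is an integer divisor of 620). Testing λ = 10:
  p(10) = 1000 - 2600 + 2220 - 620 = 0  ✓
  Dividing out (λ - 10): p(λ) = (λ - 10)(λ² - 16λ + 62).
Step 3 — remaining eigenvalues from the quadratic λ² - 16λ + 62 = 0:
  Δ = 16² - 4·62 = 256 - 248 = 8,  λ = (16 ± √8)/2 = (16 ± 2.8284)/2 ≈ 9.4142 or 6.5858.
  Sorted: λ_1 = 10,  λ_2 = 9.4142,  λ_3 = 6.5858  (check: sum = 26 = tr ✓).

Step 4 — unit eigenvector for λ_1 = 10: v spans the null space of (Sigma - λ_1 I), whose rows are
  r_1 = (-1, -1, -1),  r_2 = (-1, -1, -1),  r_3 = (-1, -1, -2).
  v is orthogonal to every row, so take v ∝ r_1 × r_3 = ((-1)·(-2) - (-1)·(-1), (-1)·(-1) - (-1)·(-2), (-1)·(-1) - (-1)·(-1)) = (1, -1, 0).
  Let u = (1, -1, 0).
  ||u|| = √((1)² + (-1)² + (0)²) = √(2) ≈ 1.4142,  v_1 = u/||u|| ≈ (0.7071, -0.7071, 0) (||v_1|| = 1).

λ_1 = 10,  λ_2 = 9.4142,  λ_3 = 6.5858;  v_1 ≈ (0.7071, -0.7071, 0)


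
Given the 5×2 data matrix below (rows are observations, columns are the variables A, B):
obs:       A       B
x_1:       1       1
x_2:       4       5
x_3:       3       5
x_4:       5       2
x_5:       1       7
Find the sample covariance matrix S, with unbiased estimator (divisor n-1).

Step 1 — column means:
  mean(A) = (1 + 4 + 3 + 5 + 1) / 5 = 14/5 = 2.8
  mean(B) = (1 + 5 + 5 + 2 + 7) / 5 = 20/5 = 4

Step 2 — sample covariance S[i,j] = (1/(n-1)) · Σ_k (x_{k,i} - mean_i) · (x_{k,j} - mean_j), with n-1 = 4.
  S[A,A] = ((-1.8)·(-1.8) + (1.2)·(1.2) + (0.2)·(0.2) + (2.2)·(2.2) + (-1.8)·(-1.8)) / 4 = 12.8/4 = 3.2
  S[A,B] = ((-1.8)·(-3) + (1.2)·(1) + (0.2)·(1) + (2.2)·(-2) + (-1.8)·(3)) / 4 = -3/4 = -0.75
  S[B,B] = ((-3)·(-3) + (1)·(1) + (1)·(1) + (-2)·(-2) + (3)·(3)) / 4 = 24/4 = 6

S is symmetric (S[j,i] = S[i,j]). Assembling:

S = [[3.2, -0.75],
 [-0.75, 6]]


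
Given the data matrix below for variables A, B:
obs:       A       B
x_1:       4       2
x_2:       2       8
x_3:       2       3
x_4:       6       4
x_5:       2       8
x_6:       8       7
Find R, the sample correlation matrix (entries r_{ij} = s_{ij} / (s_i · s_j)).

Step 1 — column means:
  mean(A) = (4 + 2 + 2 + 6 + 2 + 8) / 6 = 24/6 = 4
  mean(B) = (2 + 8 + 3 + 4 + 8 + 7) / 6 = 32/6 = 5.3333

Step 2 — sample variances and covariances s[i,j] = (1/(n-1)) · Σ_k (x_{k,i} - mean_i) · (x_{k,j} - mean_j), with n-1 = 5:
  s[A,A] = ((0)·(0) + (-2)·(-2) + (-2)·(-2) + (2)·(2) + (-2)·(-2) + (4)·(4)) / 5 = 32/5 = 6.4
  s[A,B] = ((0)·(-3.3333) + (-2)·(2.6667) + (-2)·(-2.3333) + (2)·(-1.3333) + (-2)·(2.6667) + (4)·(1.6667)) / 5 = -2/5 = -0.4
  s[B,B] = ((-3.3333)·(-3.3333) + (2.6667)·(2.6667) + (-2.3333)·(-2.3333) + (-1.3333)·(-1.3333) + (2.6667)·(2.6667) + (1.6667)·(1.6667)) / 5 = 35.3333/5 = 7.0667
  Sample standard deviations s_i = √(s[i,i]):
  s(A) = √(6.4) = 2.5298
  s(B) = √(7.0667) = 2.6583

Step 3 — r_{ij} = s_{ij} / (s_i · s_j):
  r[A,A] = 1 (diagonal).
  r[A,B] = -0.4 / (2.5298 · 2.6583) = -0.4 / 6.7251 = -0.0595
  r[B,B] = 1 (diagonal).

R is symmetric with unit diagonal. Assembling:

R = [[1, -0.0595],
 [-0.0595, 1]]


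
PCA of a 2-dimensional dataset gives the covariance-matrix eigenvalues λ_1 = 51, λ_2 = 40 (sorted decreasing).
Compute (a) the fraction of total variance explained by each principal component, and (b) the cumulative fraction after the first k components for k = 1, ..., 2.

Step 1 — total variance = trace(Sigma) = Σ λ_i = 51 + 40 = 91.

Step 2 — fraction explained by component i = λ_i / Σ λ:
  PC1: 51/91 = 0.5604
  PC2: 40/91 = 0.4396

Step 3 — cumulative fraction after k components = (λ_1 + ... + λ_k) / Σ λ:
  k = 1: 51/91 = 0.5604
  k = 2: (51 + 40)/91 = 91/91 = 1

Summary (fraction, with percent):

explained: PC1 0.5604 (56.04%), PC2 0.4396 (43.96%);  cumulative: 0.5604, 1


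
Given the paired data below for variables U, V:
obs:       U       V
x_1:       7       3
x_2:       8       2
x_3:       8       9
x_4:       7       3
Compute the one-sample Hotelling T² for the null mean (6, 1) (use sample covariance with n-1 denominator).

Step 1 — sample mean vector:
  mean(U) = (7 + 8 + 8 + 7) / 4 = 30/4 = 7.5
  mean(V) = (3 + 2 + 9 + 3) / 4 = 17/4 = 4.25
  x̄ = (7.5, 4.25),  deviation x̄ - mu_0 = (7.5, 4.25) - (6, 1) = (1.5, 3.25).

Step 2 — sample covariance matrix, S[i,j] = (1/(n-1)) · Σ_k (x_{k,i} - mean_i) · (x_{k,j} - mean_j), divisor n-1 = 3:
  S[U,U] = ((-0.5)·(-0.5) + (0.5)·(0.5) + (0.5)·(0.5) + (-0.5)·(-0.5)) / 3 = 1/3 = 0.3333
  S[U,V] = ((-0.5)·(-1.25) + (0.5)·(-2.25) + (0.5)·(4.75) + (-0.5)·(-1.25)) / 3 = 2.5/3 = 0.8333
  S[V,V] = ((-1.25)·(-1.25) + (-2.25)·(-2.25) + (4.75)·(4.75) + (-1.25)·(-1.25)) / 3 = 30.75/3 = 10.25
  S = [[0.3333, 0.8333],
 [0.8333, 10.25]].

Step 3 — invert S. det(S) = 0.3333·10.25 - (0.8333)² = 2.7222.
  S^{-1} = (1/det) · [[d, -b], [-b, a]] = [[3.7653, -0.3061],
 [-0.3061, 0.1224]].

Step 4 — quadratic form (x̄ - mu_0)^T · S^{-1} · (x̄ - mu_0):
  S^{-1} · (x̄ - mu_0) = (4.6531, -0.0612),
  (x̄ - mu_0)^T · [...] = (1.5)·(4.6531) + (3.25)·(-0.0612) = 6.7806.

Step 5 — scale by n: T² = 4 · 6.7806 = 27.1224.

T² ≈ 27.1224


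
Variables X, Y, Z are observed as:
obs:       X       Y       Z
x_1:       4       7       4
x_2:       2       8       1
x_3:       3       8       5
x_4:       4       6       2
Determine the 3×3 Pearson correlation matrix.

Step 1 — column means:
  mean(X) = (4 + 2 + 3 + 4) / 4 = 13/4 = 3.25
  mean(Y) = (7 + 8 + 8 + 6) / 4 = 29/4 = 7.25
  mean(Z) = (4 + 1 + 5 + 2) / 4 = 12/4 = 3

Step 2 — sample variances and covariances s[i,j] = (1/(n-1)) · Σ_k (x_{k,i} - mean_i) · (x_{k,j} - mean_j), with n-1 = 3:
  s[X,X] = ((0.75)·(0.75) + (-1.25)·(-1.25) + (-0.25)·(-0.25) + (0.75)·(0.75)) / 3 = 2.75/3 = 0.9167
  s[X,Y] = ((0.75)·(-0.25) + (-1.25)·(0.75) + (-0.25)·(0.75) + (0.75)·(-1.25)) / 3 = -2.25/3 = -0.75
  s[X,Z] = ((0.75)·(1) + (-1.25)·(-2) + (-0.25)·(2) + (0.75)·(-1)) / 3 = 2/3 = 0.6667
  s[Y,Y] = ((-0.25)·(-0.25) + (0.75)·(0.75) + (0.75)·(0.75) + (-1.25)·(-1.25)) / 3 = 2.75/3 = 0.9167
  s[Y,Z] = ((-0.25)·(1) + (0.75)·(-2) + (0.75)·(2) + (-1.25)·(-1)) / 3 = 1/3 = 0.3333
  s[Z,Z] = ((1)·(1) + (-2)·(-2) + (2)·(2) + (-1)·(-1)) / 3 = 10/3 = 3.3333
  Sample standard deviations s_i = √(s[i,i]):
  s(X) = √(0.9167) = 0.9574
  s(Y) = √(0.9167) = 0.9574
  s(Z) = √(3.3333) = 1.8257

Step 3 — r_{ij} = s_{ij} / (s_i · s_j):
  r[X,X] = 1 (diagonal).
  r[X,Y] = -0.75 / (0.9574 · 0.9574) = -0.75 / 0.9167 = -0.8182
  r[X,Z] = 0.6667 / (0.9574 · 1.8257) = 0.6667 / 1.748 = 0.3814
  r[Y,Y] = 1 (diagonal).
  r[Y,Z] = 0.3333 / (0.9574 · 1.8257) = 0.3333 / 1.748 = 0.1907
  r[Z,Z] = 1 (diagonal).

R is symmetric with unit diagonal. Assembling:

R = [[1, -0.8182, 0.3814],
 [-0.8182, 1, 0.1907],
 [0.3814, 0.1907, 1]]


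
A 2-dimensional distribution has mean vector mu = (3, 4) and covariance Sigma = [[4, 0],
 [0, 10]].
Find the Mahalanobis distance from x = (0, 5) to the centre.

Step 1 — centre the observation: (x - mu) = (-3, 1).

Step 2 — invert Sigma. det(Sigma) = 4·10 - (0)² = 40.
  Sigma^{-1} = (1/det) · [[d, -b], [-b, a]] = [[0.25, 0],
 [0, 0.1]].

Step 3 — form the quadratic (x - mu)^T · Sigma^{-1} · (x - mu):
  Sigma^{-1} · (x - mu) = (-0.75, 0.1).
  (x - mu)^T · [Sigma^{-1} · (x - mu)] = (-3)·(-0.75) + (1)·(0.1) = 2.35.

Step 4 — take square root: d = √(2.35) ≈ 1.533.

d(x, mu) = √(2.35) ≈ 1.533


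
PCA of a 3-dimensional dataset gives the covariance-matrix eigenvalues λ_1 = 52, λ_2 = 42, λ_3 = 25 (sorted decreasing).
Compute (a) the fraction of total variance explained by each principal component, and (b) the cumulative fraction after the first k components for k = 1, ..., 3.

Step 1 — total variance = trace(Sigma) = Σ λ_i = 52 + 42 + 25 = 119.

Step 2 — fraction explained by component i = λ_i / Σ λ:
  PC1: 52/119 = 0.437
  PC2: 42/119 = 0.3529
  PC3: 25/119 = 0.2101

Step 3 — cumulative fraction after k components = (λ_1 + ... + λ_k) / Σ λ:
  k = 1: 52/119 = 0.437
  k = 2: (52 + 42)/119 = 94/119 = 0.7899
  k = 3: (52 + 42 + 25)/119 = 119/119 = 1

Summary (fraction, with percent):

explained: PC1 0.437 (43.7%), PC2 0.3529 (35.29%), PC3 0.2101 (21.01%);  cumulative: 0.437, 0.7899, 1


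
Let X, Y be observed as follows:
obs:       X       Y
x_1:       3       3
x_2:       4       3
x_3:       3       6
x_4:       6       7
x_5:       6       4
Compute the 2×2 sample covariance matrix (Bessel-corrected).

Step 1 — column means:
  mean(X) = (3 + 4 + 3 + 6 + 6) / 5 = 22/5 = 4.4
  mean(Y) = (3 + 3 + 6 + 7 + 4) / 5 = 23/5 = 4.6

Step 2 — sample covariance S[i,j] = (1/(n-1)) · Σ_k (x_{k,i} - mean_i) · (x_{k,j} - mean_j), with n-1 = 4.
  S[X,X] = ((-1.4)·(-1.4) + (-0.4)·(-0.4) + (-1.4)·(-1.4) + (1.6)·(1.6) + (1.6)·(1.6)) / 4 = 9.2/4 = 2.3
  S[X,Y] = ((-1.4)·(-1.6) + (-0.4)·(-1.6) + (-1.4)·(1.4) + (1.6)·(2.4) + (1.6)·(-0.6)) / 4 = 3.8/4 = 0.95
  S[Y,Y] = ((-1.6)·(-1.6) + (-1.6)·(-1.6) + (1.4)·(1.4) + (2.4)·(2.4) + (-0.6)·(-0.6)) / 4 = 13.2/4 = 3.3

S is symmetric (S[j,i] = S[i,j]). Assembling:

S = [[2.3, 0.95],
 [0.95, 3.3]]


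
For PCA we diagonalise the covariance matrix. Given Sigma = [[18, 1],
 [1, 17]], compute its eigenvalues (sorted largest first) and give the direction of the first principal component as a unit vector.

Step 1 — characteristic polynomial of 2×2 Sigma:
  det(Sigma - λI) = λ² - trace · λ + det = 0.
  trace = 18 + 17 = 35, det = 18·17 - (1)² = 305.
Step 2 — discriminant:
  Δ = trace² - 4·det = 1225 - 1220 = 5.
Step 3 — eigenvalues:
  λ = (trace ± √Δ)/2 = (35 ± 2.2361)/2,
  λ_1 = 18.618,  λ_2 = 16.382.

Step 4 — unit eigenvector for λ_1: solve (Sigma - λ_1 I)v = 0. First row:
  (18 - 18.618)·v_x + (1)·v_y = 0, i.e. (-0.618)·v_x + (1)·v_y = 0,
  so v ∝ (b, λ_1 - a) = (1, 0.618) = u.
  ||u|| = √((1)² + (0.618)²) = √(1.382) ≈ 1.1756,
  v_1 = u/||u|| ≈ (0.8507, 0.5257) (||v_1|| = 1).

λ_1 = 18.618,  λ_2 = 16.382;  v_1 ≈ (0.8507, 0.5257)


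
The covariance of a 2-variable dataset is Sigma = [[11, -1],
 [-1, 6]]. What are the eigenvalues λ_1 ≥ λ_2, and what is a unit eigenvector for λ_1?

Step 1 — characteristic polynomial of 2×2 Sigma:
  det(Sigma - λI) = λ² - trace · λ + det = 0.
  trace = 11 + 6 = 17, det = 11·6 - (-1)² = 65.
Step 2 — discriminant:
  Δ = trace² - 4·det = 289 - 260 = 29.
Step 3 — eigenvalues:
  λ = (trace ± √Δ)/2 = (17 ± 5.3852)/2,
  λ_1 = 11.1926,  λ_2 = 5.8074.

Step 4 — unit eigenvector for λ_1: solve (Sigma - λ_1 I)v = 0. First row:
  (11 - 11.1926)·v_x + (-1)·v_y = 0, i.e. (-0.1926)·v_x + (-1)·v_y = 0,
  so v ∝ (b, λ_1 - a) = (-1, 0.1926); multiply by -1 so the first entry is positive: u = (1, -0.1926).
  ||u|| = √((1)² + (-0.1926)²) = √(1.0371) ≈ 1.0184,
  v_1 = u/||u|| ≈ (0.982, -0.1891) (||v_1|| = 1).

λ_1 = 11.1926,  λ_2 = 5.8074;  v_1 ≈ (0.982, -0.1891)


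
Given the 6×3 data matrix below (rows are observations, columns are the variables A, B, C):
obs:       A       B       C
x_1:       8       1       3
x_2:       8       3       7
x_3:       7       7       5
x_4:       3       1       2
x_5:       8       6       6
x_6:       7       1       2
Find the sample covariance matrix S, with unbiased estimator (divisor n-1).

Step 1 — column means:
  mean(A) = (8 + 8 + 7 + 3 + 8 + 7) / 6 = 41/6 = 6.8333
  mean(B) = (1 + 3 + 7 + 1 + 6 + 1) / 6 = 19/6 = 3.1667
  mean(C) = (3 + 7 + 5 + 2 + 6 + 2) / 6 = 25/6 = 4.1667

Step 2 — sample covariance S[i,j] = (1/(n-1)) · Σ_k (x_{k,i} - mean_i) · (x_{k,j} - mean_j), with n-1 = 5.
  S[A,A] = ((1.1667)·(1.1667) + (1.1667)·(1.1667) + (0.1667)·(0.1667) + (-3.8333)·(-3.8333) + (1.1667)·(1.1667) + (0.1667)·(0.1667)) / 5 = 18.8333/5 = 3.7667
  S[A,B] = ((1.1667)·(-2.1667) + (1.1667)·(-0.1667) + (0.1667)·(3.8333) + (-3.8333)·(-2.1667) + (1.1667)·(2.8333) + (0.1667)·(-2.1667)) / 5 = 9.1667/5 = 1.8333
  S[A,C] = ((1.1667)·(-1.1667) + (1.1667)·(2.8333) + (0.1667)·(0.8333) + (-3.8333)·(-2.1667) + (1.1667)·(1.8333) + (0.1667)·(-2.1667)) / 5 = 12.1667/5 = 2.4333
  S[B,B] = ((-2.1667)·(-2.1667) + (-0.1667)·(-0.1667) + (3.8333)·(3.8333) + (-2.1667)·(-2.1667) + (2.8333)·(2.8333) + (-2.1667)·(-2.1667)) / 5 = 36.8333/5 = 7.3667
  S[B,C] = ((-2.1667)·(-1.1667) + (-0.1667)·(2.8333) + (3.8333)·(0.8333) + (-2.1667)·(-2.1667) + (2.8333)·(1.8333) + (-2.1667)·(-2.1667)) / 5 = 19.8333/5 = 3.9667
  S[C,C] = ((-1.1667)·(-1.1667) + (2.8333)·(2.8333) + (0.8333)·(0.8333) + (-2.1667)·(-2.1667) + (1.8333)·(1.8333) + (-2.1667)·(-2.1667)) / 5 = 22.8333/5 = 4.5667

S is symmetric (S[j,i] = S[i,j]). Assembling:

S = [[3.7667, 1.8333, 2.4333],
 [1.8333, 7.3667, 3.9667],
 [2.4333, 3.9667, 4.5667]]


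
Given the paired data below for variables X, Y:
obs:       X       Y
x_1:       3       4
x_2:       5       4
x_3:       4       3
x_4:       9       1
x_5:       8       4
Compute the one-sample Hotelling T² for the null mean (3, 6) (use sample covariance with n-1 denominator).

Step 1 — sample mean vector:
  mean(X) = (3 + 5 + 4 + 9 + 8) / 5 = 29/5 = 5.8
  mean(Y) = (4 + 4 + 3 + 1 + 4) / 5 = 16/5 = 3.2
  x̄ = (5.8, 3.2),  deviation x̄ - mu_0 = (5.8, 3.2) - (3, 6) = (2.8, -2.8).

Step 2 — sample covariance matrix, S[i,j] = (1/(n-1)) · Σ_k (x_{k,i} - mean_i) · (x_{k,j} - mean_j), divisor n-1 = 4:
  S[X,X] = ((-2.8)·(-2.8) + (-0.8)·(-0.8) + (-1.8)·(-1.8) + (3.2)·(3.2) + (2.2)·(2.2)) / 4 = 26.8/4 = 6.7
  S[X,Y] = ((-2.8)·(0.8) + (-0.8)·(0.8) + (-1.8)·(-0.2) + (3.2)·(-2.2) + (2.2)·(0.8)) / 4 = -7.8/4 = -1.95
  S[Y,Y] = ((0.8)·(0.8) + (0.8)·(0.8) + (-0.2)·(-0.2) + (-2.2)·(-2.2) + (0.8)·(0.8)) / 4 = 6.8/4 = 1.7
  S = [[6.7, -1.95],
 [-1.95, 1.7]].

Step 3 — invert S. det(S) = 6.7·1.7 - (-1.95)² = 7.5875.
  S^{-1} = (1/det) · [[d, -b], [-b, a]] = [[0.2241, 0.257],
 [0.257, 0.883]].

Step 4 — quadratic form (x̄ - mu_0)^T · S^{-1} · (x̄ - mu_0):
  S^{-1} · (x̄ - mu_0) = (-0.0923, -1.7529),
  (x̄ - mu_0)^T · [...] = (2.8)·(-0.0923) + (-2.8)·(-1.7529) = 4.6498.

Step 5 — scale by n: T² = 5 · 4.6498 = 23.2488.

T² ≈ 23.2488


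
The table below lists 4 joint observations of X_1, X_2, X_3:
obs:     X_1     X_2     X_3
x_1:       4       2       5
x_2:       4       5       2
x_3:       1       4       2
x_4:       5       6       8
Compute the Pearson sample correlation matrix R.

Step 1 — column means:
  mean(X_1) = (4 + 4 + 1 + 5) / 4 = 14/4 = 3.5
  mean(X_2) = (2 + 5 + 4 + 6) / 4 = 17/4 = 4.25
  mean(X_3) = (5 + 2 + 2 + 8) / 4 = 17/4 = 4.25

Step 2 — sample variances and covariances s[i,j] = (1/(n-1)) · Σ_k (x_{k,i} - mean_i) · (x_{k,j} - mean_j), with n-1 = 3:
  s[X_1,X_1] = ((0.5)·(0.5) + (0.5)·(0.5) + (-2.5)·(-2.5) + (1.5)·(1.5)) / 3 = 9/3 = 3
  s[X_1,X_2] = ((0.5)·(-2.25) + (0.5)·(0.75) + (-2.5)·(-0.25) + (1.5)·(1.75)) / 3 = 2.5/3 = 0.8333
  s[X_1,X_3] = ((0.5)·(0.75) + (0.5)·(-2.25) + (-2.5)·(-2.25) + (1.5)·(3.75)) / 3 = 10.5/3 = 3.5
  s[X_2,X_2] = ((-2.25)·(-2.25) + (0.75)·(0.75) + (-0.25)·(-0.25) + (1.75)·(1.75)) / 3 = 8.75/3 = 2.9167
  s[X_2,X_3] = ((-2.25)·(0.75) + (0.75)·(-2.25) + (-0.25)·(-2.25) + (1.75)·(3.75)) / 3 = 3.75/3 = 1.25
  s[X_3,X_3] = ((0.75)·(0.75) + (-2.25)·(-2.25) + (-2.25)·(-2.25) + (3.75)·(3.75)) / 3 = 24.75/3 = 8.25
  Sample standard deviations s_i = √(s[i,i]):
  s(X_1) = √(3) = 1.7321
  s(X_2) = √(2.9167) = 1.7078
  s(X_3) = √(8.25) = 2.8723

Step 3 — r_{ij} = s_{ij} / (s_i · s_j):
  r[X_1,X_1] = 1 (diagonal).
  r[X_1,X_2] = 0.8333 / (1.7321 · 1.7078) = 0.8333 / 2.958 = 0.2817
  r[X_1,X_3] = 3.5 / (1.7321 · 2.8723) = 3.5 / 4.9749 = 0.7035
  r[X_2,X_2] = 1 (diagonal).
  r[X_2,X_3] = 1.25 / (1.7078 · 2.8723) = 1.25 / 4.9054 = 0.2548
  r[X_3,X_3] = 1 (diagonal).

R is symmetric with unit diagonal. Assembling:

R = [[1, 0.2817, 0.7035],
 [0.2817, 1, 0.2548],
 [0.7035, 0.2548, 1]]


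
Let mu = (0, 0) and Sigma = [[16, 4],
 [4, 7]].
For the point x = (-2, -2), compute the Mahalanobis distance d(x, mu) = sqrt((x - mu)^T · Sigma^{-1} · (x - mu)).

Step 1 — centre the observation: (x - mu) = (-2, -2).

Step 2 — invert Sigma. det(Sigma) = 16·7 - (4)² = 96.
  Sigma^{-1} = (1/det) · [[d, -b], [-b, a]] = [[0.0729, -0.0417],
 [-0.0417, 0.1667]].

Step 3 — form the quadratic (x - mu)^T · Sigma^{-1} · (x - mu):
  Sigma^{-1} · (x - mu) = (-0.0625, -0.25).
  (x - mu)^T · [Sigma^{-1} · (x - mu)] = (-2)·(-0.0625) + (-2)·(-0.25) = 0.625.

Step 4 — take square root: d = √(0.625) ≈ 0.7906.

d(x, mu) = √(0.625) ≈ 0.7906


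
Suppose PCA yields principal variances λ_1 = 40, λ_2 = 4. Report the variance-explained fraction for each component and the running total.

Step 1 — total variance = trace(Sigma) = Σ λ_i = 40 + 4 = 44.

Step 2 — fraction explained by component i = λ_i / Σ λ:
  PC1: 40/44 = 0.9091
  PC2: 4/44 = 0.0909

Step 3 — cumulative fraction after k components = (λ_1 + ... + λ_k) / Σ λ:
  k = 1: 40/44 = 0.9091
  k = 2: (40 + 4)/44 = 44/44 = 1

Summary (fraction, with percent):

explained: PC1 0.9091 (90.91%), PC2 0.0909 (9.09%);  cumulative: 0.9091, 1


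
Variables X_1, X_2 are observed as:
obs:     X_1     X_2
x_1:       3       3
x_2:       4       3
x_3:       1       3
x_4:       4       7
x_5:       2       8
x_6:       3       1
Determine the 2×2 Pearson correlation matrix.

Step 1 — column means:
  mean(X_1) = (3 + 4 + 1 + 4 + 2 + 3) / 6 = 17/6 = 2.8333
  mean(X_2) = (3 + 3 + 3 + 7 + 8 + 1) / 6 = 25/6 = 4.1667

Step 2 — sample variances and covariances s[i,j] = (1/(n-1)) · Σ_k (x_{k,i} - mean_i) · (x_{k,j} - mean_j), with n-1 = 5:
  s[X_1,X_1] = ((0.1667)·(0.1667) + (1.1667)·(1.1667) + (-1.8333)·(-1.8333) + (1.1667)·(1.1667) + (-0.8333)·(-0.8333) + (0.1667)·(0.1667)) / 5 = 6.8333/5 = 1.3667
  s[X_1,X_2] = ((0.1667)·(-1.1667) + (1.1667)·(-1.1667) + (-1.8333)·(-1.1667) + (1.1667)·(2.8333) + (-0.8333)·(3.8333) + (0.1667)·(-3.1667)) / 5 = 0.1667/5 = 0.0333
  s[X_2,X_2] = ((-1.1667)·(-1.1667) + (-1.1667)·(-1.1667) + (-1.1667)·(-1.1667) + (2.8333)·(2.8333) + (3.8333)·(3.8333) + (-3.1667)·(-3.1667)) / 5 = 36.8333/5 = 7.3667
  Sample standard deviations s_i = √(s[i,i]):
  s(X_1) = √(1.3667) = 1.169
  s(X_2) = √(7.3667) = 2.7142

Step 3 — r_{ij} = s_{ij} / (s_i · s_j):
  r[X_1,X_1] = 1 (diagonal).
  r[X_1,X_2] = 0.0333 / (1.169 · 2.7142) = 0.0333 / 3.173 = 0.0105
  r[X_2,X_2] = 1 (diagonal).

R is symmetric with unit diagonal. Assembling:

R = [[1, 0.0105],
 [0.0105, 1]]


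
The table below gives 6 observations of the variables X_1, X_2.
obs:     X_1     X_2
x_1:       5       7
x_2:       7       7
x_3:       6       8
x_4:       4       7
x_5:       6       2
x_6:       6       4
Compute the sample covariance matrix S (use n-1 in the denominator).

Step 1 — column means:
  mean(X_1) = (5 + 7 + 6 + 4 + 6 + 6) / 6 = 34/6 = 5.6667
  mean(X_2) = (7 + 7 + 8 + 7 + 2 + 4) / 6 = 35/6 = 5.8333

Step 2 — sample covariance S[i,j] = (1/(n-1)) · Σ_k (x_{k,i} - mean_i) · (x_{k,j} - mean_j), with n-1 = 5.
  S[X_1,X_1] = ((-0.6667)·(-0.6667) + (1.3333)·(1.3333) + (0.3333)·(0.3333) + (-1.6667)·(-1.6667) + (0.3333)·(0.3333) + (0.3333)·(0.3333)) / 5 = 5.3333/5 = 1.0667
  S[X_1,X_2] = ((-0.6667)·(1.1667) + (1.3333)·(1.1667) + (0.3333)·(2.1667) + (-1.6667)·(1.1667) + (0.3333)·(-3.8333) + (0.3333)·(-1.8333)) / 5 = -2.3333/5 = -0.4667
  S[X_2,X_2] = ((1.1667)·(1.1667) + (1.1667)·(1.1667) + (2.1667)·(2.1667) + (1.1667)·(1.1667) + (-3.8333)·(-3.8333) + (-1.8333)·(-1.8333)) / 5 = 26.8333/5 = 5.3667

S is symmetric (S[j,i] = S[i,j]). Assembling:

S = [[1.0667, -0.4667],
 [-0.4667, 5.3667]]


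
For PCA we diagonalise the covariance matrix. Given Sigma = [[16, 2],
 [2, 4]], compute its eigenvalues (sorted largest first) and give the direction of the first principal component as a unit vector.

Step 1 — characteristic polynomial of 2×2 Sigma:
  det(Sigma - λI) = λ² - trace · λ + det = 0.
  trace = 16 + 4 = 20, det = 16·4 - (2)² = 60.
Step 2 — discriminant:
  Δ = trace² - 4·det = 400 - 240 = 160.
Step 3 — eigenvalues:
  λ = (trace ± √Δ)/2 = (20 ± 12.6491)/2,
  λ_1 = 16.3246,  λ_2 = 3.6754.

Step 4 — unit eigenvector for λ_1: solve (Sigma - λ_1 I)v = 0. First row:
  (16 - 16.3246)·v_x + (2)·v_y = 0, i.e. (-0.3246)·v_x + (2)·v_y = 0,
  so v ∝ (b, λ_1 - a) = (2, 0.3246) = u.
  ||u|| = √((2)² + (0.3246)²) = √(4.1053) ≈ 2.0262,
  v_1 = u/||u|| ≈ (0.9871, 0.1602) (||v_1|| = 1).

λ_1 = 16.3246,  λ_2 = 3.6754;  v_1 ≈ (0.9871, 0.1602)


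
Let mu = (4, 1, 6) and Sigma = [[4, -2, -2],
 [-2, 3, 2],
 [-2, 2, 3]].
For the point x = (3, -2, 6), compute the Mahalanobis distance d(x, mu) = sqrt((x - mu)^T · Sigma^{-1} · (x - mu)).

Step 1 — centre the observation: (x - mu) = (-1, -3, 0).

Step 2 — invert Sigma (cofactor / det for 3×3, or solve directly):
  Sigma^{-1} = [[0.4167, 0.1667, 0.1667],
 [0.1667, 0.6667, -0.3333],
 [0.1667, -0.3333, 0.6667]].

Step 3 — form the quadratic (x - mu)^T · Sigma^{-1} · (x - mu):
  Sigma^{-1} · (x - mu) = (-0.9167, -2.1667, 0.8333).
  (x - mu)^T · [Sigma^{-1} · (x - mu)] = (-1)·(-0.9167) + (-3)·(-2.1667) + (0)·(0.8333) = 7.4167.

Step 4 — take square root: d = √(7.4167) ≈ 2.7234.

d(x, mu) = √(7.4167) ≈ 2.7234


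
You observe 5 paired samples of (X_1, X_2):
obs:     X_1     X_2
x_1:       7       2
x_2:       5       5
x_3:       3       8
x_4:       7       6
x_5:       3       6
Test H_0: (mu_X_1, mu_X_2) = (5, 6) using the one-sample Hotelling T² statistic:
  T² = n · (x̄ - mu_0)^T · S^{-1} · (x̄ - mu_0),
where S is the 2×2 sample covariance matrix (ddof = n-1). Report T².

Step 1 — sample mean vector:
  mean(X_1) = (7 + 5 + 3 + 7 + 3) / 5 = 25/5 = 5
  mean(X_2) = (2 + 5 + 8 + 6 + 6) / 5 = 27/5 = 5.4
  x̄ = (5, 5.4),  deviation x̄ - mu_0 = (5, 5.4) - (5, 6) = (0, -0.6).

Step 2 — sample covariance matrix, S[i,j] = (1/(n-1)) · Σ_k (x_{k,i} - mean_i) · (x_{k,j} - mean_j), divisor n-1 = 4:
  S[X_1,X_1] = ((2)·(2) + (0)·(0) + (-2)·(-2) + (2)·(2) + (-2)·(-2)) / 4 = 16/4 = 4
  S[X_1,X_2] = ((2)·(-3.4) + (0)·(-0.4) + (-2)·(2.6) + (2)·(0.6) + (-2)·(0.6)) / 4 = -12/4 = -3
  S[X_2,X_2] = ((-3.4)·(-3.4) + (-0.4)·(-0.4) + (2.6)·(2.6) + (0.6)·(0.6) + (0.6)·(0.6)) / 4 = 19.2/4 = 4.8
  S = [[4, -3],
 [-3, 4.8]].

Step 3 — invert S. det(S) = 4·4.8 - (-3)² = 10.2.
  S^{-1} = (1/det) · [[d, -b], [-b, a]] = [[0.4706, 0.2941],
 [0.2941, 0.3922]].

Step 4 — quadratic form (x̄ - mu_0)^T · S^{-1} · (x̄ - mu_0):
  S^{-1} · (x̄ - mu_0) = (-0.1765, -0.2353),
  (x̄ - mu_0)^T · [...] = (0)·(-0.1765) + (-0.6)·(-0.2353) = 0.1412.

Step 5 — scale by n: T² = 5 · 0.1412 = 0.7059.

T² ≈ 0.7059


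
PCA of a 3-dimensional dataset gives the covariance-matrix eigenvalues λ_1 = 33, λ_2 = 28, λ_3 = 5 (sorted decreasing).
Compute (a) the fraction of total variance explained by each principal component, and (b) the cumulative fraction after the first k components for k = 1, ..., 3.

Step 1 — total variance = trace(Sigma) = Σ λ_i = 33 + 28 + 5 = 66.

Step 2 — fraction explained by component i = λ_i / Σ λ:
  PC1: 33/66 = 0.5
  PC2: 28/66 = 0.4242
  PC3: 5/66 = 0.0758

Step 3 — cumulative fraction after k components = (λ_1 + ... + λ_k) / Σ λ:
  k = 1: 33/66 = 0.5
  k = 2: (33 + 28)/66 = 61/66 = 0.9242
  k = 3: (33 + 28 + 5)/66 = 66/66 = 1

Summary (fraction, with percent):

explained: PC1 0.5 (50%), PC2 0.4242 (42.42%), PC3 0.0758 (7.58%);  cumulative: 0.5, 0.9242, 1


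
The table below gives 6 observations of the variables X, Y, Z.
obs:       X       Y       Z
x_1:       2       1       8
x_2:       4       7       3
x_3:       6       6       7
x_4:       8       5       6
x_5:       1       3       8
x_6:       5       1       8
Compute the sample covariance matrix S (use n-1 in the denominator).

Step 1 — column means:
  mean(X) = (2 + 4 + 6 + 8 + 1 + 5) / 6 = 26/6 = 4.3333
  mean(Y) = (1 + 7 + 6 + 5 + 3 + 1) / 6 = 23/6 = 3.8333
  mean(Z) = (8 + 3 + 7 + 6 + 8 + 8) / 6 = 40/6 = 6.6667

Step 2 — sample covariance S[i,j] = (1/(n-1)) · Σ_k (x_{k,i} - mean_i) · (x_{k,j} - mean_j), with n-1 = 5.
  S[X,X] = ((-2.3333)·(-2.3333) + (-0.3333)·(-0.3333) + (1.6667)·(1.6667) + (3.6667)·(3.6667) + (-3.3333)·(-3.3333) + (0.6667)·(0.6667)) / 5 = 33.3333/5 = 6.6667
  S[X,Y] = ((-2.3333)·(-2.8333) + (-0.3333)·(3.1667) + (1.6667)·(2.1667) + (3.6667)·(1.1667) + (-3.3333)·(-0.8333) + (0.6667)·(-2.8333)) / 5 = 14.3333/5 = 2.8667
  S[X,Z] = ((-2.3333)·(1.3333) + (-0.3333)·(-3.6667) + (1.6667)·(0.3333) + (3.6667)·(-0.6667) + (-3.3333)·(1.3333) + (0.6667)·(1.3333)) / 5 = -7.3333/5 = -1.4667
  S[Y,Y] = ((-2.8333)·(-2.8333) + (3.1667)·(3.1667) + (2.1667)·(2.1667) + (1.1667)·(1.1667) + (-0.8333)·(-0.8333) + (-2.8333)·(-2.8333)) / 5 = 32.8333/5 = 6.5667
  S[Y,Z] = ((-2.8333)·(1.3333) + (3.1667)·(-3.6667) + (2.1667)·(0.3333) + (1.1667)·(-0.6667) + (-0.8333)·(1.3333) + (-2.8333)·(1.3333)) / 5 = -20.3333/5 = -4.0667
  S[Z,Z] = ((1.3333)·(1.3333) + (-3.6667)·(-3.6667) + (0.3333)·(0.3333) + (-0.6667)·(-0.6667) + (1.3333)·(1.3333) + (1.3333)·(1.3333)) / 5 = 19.3333/5 = 3.8667

S is symmetric (S[j,i] = S[i,j]). Assembling:

S = [[6.6667, 2.8667, -1.4667],
 [2.8667, 6.5667, -4.0667],
 [-1.4667, -4.0667, 3.8667]]
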